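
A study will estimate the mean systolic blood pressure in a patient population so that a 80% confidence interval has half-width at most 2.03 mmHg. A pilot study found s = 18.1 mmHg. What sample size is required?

For a mean, the margin of error is E = z·σ/√n, so n = (zσ/E)².
At 80% confidence, z = 1.282.
n = (1.282 × 18.1 / 2.03)² = 130.66
Round up: n = 131.

131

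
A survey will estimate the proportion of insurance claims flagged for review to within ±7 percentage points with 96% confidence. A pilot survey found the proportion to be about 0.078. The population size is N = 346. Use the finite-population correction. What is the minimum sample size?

53

For a proportion with margin E = 0.07 at 96% confidence, z = 2.054.
n = p̂(1−p̂)(z/E)² = 0.078 × 0.922 × (2.054/0.07)² = 61.92 — call this n₀.
Finite-population correction with N = 346: n = n₀ / (1 + (n₀−1)/N) = 61.92 / 1.176 = 52.65
Round up: n = 53.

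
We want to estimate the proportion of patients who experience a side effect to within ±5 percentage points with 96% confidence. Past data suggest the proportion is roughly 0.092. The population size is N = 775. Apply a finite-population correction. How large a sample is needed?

For a proportion with margin E = 0.05 at 96% confidence, z = 2.054.
n = p̂(1−p̂)(z/E)² = 0.092 × 0.908 × (2.054/0.05)² = 140.97 — call this n₀.
Finite-population correction with N = 775: n = n₀ / (1 + (n₀−1)/N) = 140.97 / 1.181 = 119.36
Round up: n = 120.

120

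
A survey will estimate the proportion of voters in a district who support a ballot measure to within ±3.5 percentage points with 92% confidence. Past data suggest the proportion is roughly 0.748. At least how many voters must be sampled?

For a proportion with margin E = 0.035 at 92% confidence, z = 1.751.
n = p̂(1−p̂)(z/E)² = 0.748 × 0.252 × (1.751/0.035)² = 471.78
Round up: n = 472.

n = 472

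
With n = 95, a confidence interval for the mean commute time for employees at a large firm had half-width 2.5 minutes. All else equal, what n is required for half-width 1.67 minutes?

213

Margin of error scales as 1/√n, so n₂ = n₁·(E₁/E₂)².
n₂ = 95 × (2.5/1.67)² = 95 × 2.241 = 212.90
Round up: n₂ = 213.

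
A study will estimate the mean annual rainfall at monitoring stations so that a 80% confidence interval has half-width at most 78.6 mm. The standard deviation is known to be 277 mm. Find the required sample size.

21

For a mean, the margin of error is E = z·σ/√n, so n = (zσ/E)².
At 80% confidence, z = 1.282.
n = (1.282 × 277 / 78.6)² = 20.41
Round up: n = 21.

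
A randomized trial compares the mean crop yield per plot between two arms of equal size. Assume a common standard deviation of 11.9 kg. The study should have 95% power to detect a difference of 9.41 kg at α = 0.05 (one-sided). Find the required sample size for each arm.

35 per group

For two equal groups, n per group = 2·((z_α + z_β)·σ/δ)².
z_α = 1.645; z_β = 1.645 (power 95%).
n = 2 × (3.290 × 11.9 / 9.41)² = 2 × 17.31 = 34.62
Round up: n = 35 per group.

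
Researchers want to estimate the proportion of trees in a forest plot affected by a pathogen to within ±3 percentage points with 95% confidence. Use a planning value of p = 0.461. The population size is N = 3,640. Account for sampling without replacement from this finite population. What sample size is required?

822

For a proportion with margin E = 0.03 at 95% confidence, z = 1.960.
n = p̂(1−p̂)(z/E)² = 0.461 × 0.539 × (1.960/0.03)² = 1060.62 — call this n₀.
Finite-population correction with N = 3,640: n = n₀ / (1 + (n₀−1)/N) = 1060.62 / 1.291 = 821.55
Round up: n = 822.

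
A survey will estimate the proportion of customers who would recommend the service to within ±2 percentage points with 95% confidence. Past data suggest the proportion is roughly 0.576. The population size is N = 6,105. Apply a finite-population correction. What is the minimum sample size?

For a proportion with margin E = 0.02 at 95% confidence, z = 1.960.
n = p̂(1−p̂)(z/E)² = 0.576 × 0.424 × (1.960/0.02)² = 2345.53 — call this n₀.
Finite-population correction with N = 6,105: n = n₀ / (1 + (n₀−1)/N) = 2345.53 / 1.384 = 1694.75
Round up: n = 1695.

1695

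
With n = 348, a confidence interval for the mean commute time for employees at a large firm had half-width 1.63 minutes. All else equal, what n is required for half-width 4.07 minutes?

56

Margin of error scales as 1/√n, so n₂ = n₁·(E₁/E₂)².
n₂ = 348 × (1.63/4.07)² = 348 × 0.1604 = 55.82
Round up: n₂ = 56.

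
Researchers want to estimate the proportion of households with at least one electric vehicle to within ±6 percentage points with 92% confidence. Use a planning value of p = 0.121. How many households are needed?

For a proportion with margin E = 0.06 at 92% confidence, z = 1.751.
n = p̂(1−p̂)(z/E)² = 0.121 × 0.879 × (1.751/0.06)² = 90.58
Round up: n = 91.

91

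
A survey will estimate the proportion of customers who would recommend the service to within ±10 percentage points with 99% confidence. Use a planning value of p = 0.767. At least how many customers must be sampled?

119

For a proportion with margin E = 0.1 at 99% confidence, z = 2.576.
n = p̂(1−p̂)(z/E)² = 0.767 × 0.233 × (2.576/0.1)² = 118.59
Round up: n = 119.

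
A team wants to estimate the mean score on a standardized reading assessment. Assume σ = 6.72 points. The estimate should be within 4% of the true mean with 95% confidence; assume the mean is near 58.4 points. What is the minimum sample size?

For a mean, the margin of error is E = z·σ/√n, so n = (zσ/E)².
At 95% confidence, z = 1.960.
E = 4% of 58.4 = 2.336 points.
n = (1.960 × 6.72 / 2.336)² = 31.79
Round up: n = 32.

32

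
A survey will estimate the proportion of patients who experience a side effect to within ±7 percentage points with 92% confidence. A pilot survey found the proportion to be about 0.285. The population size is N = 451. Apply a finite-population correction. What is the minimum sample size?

n = 100

For a proportion with margin E = 0.07 at 92% confidence, z = 1.751.
n = p̂(1−p̂)(z/E)² = 0.285 × 0.715 × (1.751/0.07)² = 127.50 — call this n₀.
Finite-population correction with N = 451: n = n₀ / (1 + (n₀−1)/N) = 127.50 / 1.28 = 99.61
Round up: n = 100.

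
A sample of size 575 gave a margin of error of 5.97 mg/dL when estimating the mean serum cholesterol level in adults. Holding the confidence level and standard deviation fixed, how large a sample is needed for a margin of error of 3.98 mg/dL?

1294

Margin of error scales as 1/√n, so n₂ = n₁·(E₁/E₂)².
n₂ = 575 × (5.97/3.98)² = 575 × 2.25 = 1293.75
Round up: n₂ = 1294.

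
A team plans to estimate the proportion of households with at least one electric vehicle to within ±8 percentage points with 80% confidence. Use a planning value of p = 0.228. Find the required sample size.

46

For a proportion with margin E = 0.08 at 80% confidence, z = 1.282.
n = p̂(1−p̂)(z/E)² = 0.228 × 0.772 × (1.282/0.08)² = 45.20
Round up: n = 46.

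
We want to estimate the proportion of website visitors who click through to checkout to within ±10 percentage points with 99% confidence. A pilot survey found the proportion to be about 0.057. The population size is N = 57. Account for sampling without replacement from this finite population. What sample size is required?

23

For a proportion with margin E = 0.1 at 99% confidence, z = 2.576.
n = p̂(1−p̂)(z/E)² = 0.057 × 0.943 × (2.576/0.1)² = 35.67 — call this n₀.
Finite-population correction with N = 57: n = n₀ / (1 + (n₀−1)/N) = 35.67 / 1.608 = 22.18
Round up: n = 23.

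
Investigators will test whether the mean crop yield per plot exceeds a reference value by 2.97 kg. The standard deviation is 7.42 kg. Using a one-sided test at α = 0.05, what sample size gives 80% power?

n = 39

For a one-sample z-test, n = ((z_α + z_β)·σ/δ)².
z_α = 1.645 (one-sided α = 0.05); z_β = 0.842 (power 80% → β = 0.2).
n = (2.487 × 7.42 / 2.97)² = 38.61
Round up: n = 39.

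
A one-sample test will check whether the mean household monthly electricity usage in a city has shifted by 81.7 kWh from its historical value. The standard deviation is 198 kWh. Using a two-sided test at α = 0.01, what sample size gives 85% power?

77

For a one-sample z-test, n = ((z_{α/2} + z_β)·σ/δ)².
z_{α/2} = 2.576 (two-sided α = 0.01); z_β = 1.036 (power 85% → β = 0.15).
n = (3.612 × 198 / 81.7)² = 76.63
Round up: n = 77.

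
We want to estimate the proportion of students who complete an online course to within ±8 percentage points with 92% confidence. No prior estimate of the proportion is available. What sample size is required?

For a proportion with margin E = 0.08 at 92% confidence, z = 1.751.
With no prior estimate, use p = 0.5, which maximizes p(1−p) at 0.25.
n = 0.25 × (z/E)² = 0.25 × (1.751/0.08)² = 119.77
Round up: n = 120.

120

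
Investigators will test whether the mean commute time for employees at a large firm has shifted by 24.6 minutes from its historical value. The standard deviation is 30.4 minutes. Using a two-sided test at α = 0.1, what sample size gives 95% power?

For a one-sample z-test, n = ((z_{α/2} + z_β)·σ/δ)².
z_{α/2} = 1.645 (two-sided α = 0.1); z_β = 1.645 (power 95% → β = 0.05).
n = (3.290 × 30.4 / 24.6)² = 16.53
Round up: n = 17.

n = 17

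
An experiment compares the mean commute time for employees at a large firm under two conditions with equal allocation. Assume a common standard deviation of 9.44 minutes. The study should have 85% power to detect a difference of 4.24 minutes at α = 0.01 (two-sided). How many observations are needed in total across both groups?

260 total

For two equal groups, n per group = 2·((z_{α/2} + z_β)·σ/δ)².
z_{α/2} = 2.576; z_β = 1.036 (power 85%).
n = 2 × (3.612 × 9.44 / 4.24)² = 2 × 64.67 = 129.34
Round up: n = 130 per group.
Total across both groups: 2 × 130 = 260.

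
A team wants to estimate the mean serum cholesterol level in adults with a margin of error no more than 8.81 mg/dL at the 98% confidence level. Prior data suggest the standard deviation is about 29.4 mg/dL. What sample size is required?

61

For a mean, the margin of error is E = z·σ/√n, so n = (zσ/E)².
At 98% confidence, z = 2.326.
n = (2.326 × 29.4 / 8.81)² = 60.25
Round up: n = 61.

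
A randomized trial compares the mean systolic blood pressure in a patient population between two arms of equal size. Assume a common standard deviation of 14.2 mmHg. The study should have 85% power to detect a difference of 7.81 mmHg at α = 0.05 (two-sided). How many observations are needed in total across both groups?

120 total

For two equal groups, n per group = 2·((z_{α/2} + z_β)·σ/δ)².
z_{α/2} = 1.960; z_β = 1.036 (power 85%).
n = 2 × (2.996 × 14.2 / 7.81)² = 2 × 29.67 = 59.34
Round up: n = 60 per group.
Total across both groups: 2 × 60 = 120.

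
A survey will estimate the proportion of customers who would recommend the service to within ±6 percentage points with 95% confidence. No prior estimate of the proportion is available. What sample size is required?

For a proportion with margin E = 0.06 at 95% confidence, z = 1.960.
With no prior estimate, use p = 0.5, which maximizes p(1−p) at 0.25.
n = 0.25 × (z/E)² = 0.25 × (1.960/0.06)² = 266.78
Round up: n = 267.

267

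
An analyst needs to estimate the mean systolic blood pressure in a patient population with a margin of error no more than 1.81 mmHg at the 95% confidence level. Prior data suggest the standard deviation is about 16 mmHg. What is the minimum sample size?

For a mean, the margin of error is E = z·σ/√n, so n = (zσ/E)².
At 95% confidence, z = 1.960.
n = (1.960 × 16 / 1.81)² = 300.19
Round up: n = 301.

301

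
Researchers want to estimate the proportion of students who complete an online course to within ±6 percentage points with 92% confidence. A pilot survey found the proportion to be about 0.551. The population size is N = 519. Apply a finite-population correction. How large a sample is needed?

For a proportion with margin E = 0.06 at 92% confidence, z = 1.751.
n = p̂(1−p̂)(z/E)² = 0.551 × 0.449 × (1.751/0.06)² = 210.70 — call this n₀.
Finite-population correction with N = 519: n = n₀ / (1 + (n₀−1)/N) = 210.70 / 1.404 = 150.07
Round up: n = 151.

151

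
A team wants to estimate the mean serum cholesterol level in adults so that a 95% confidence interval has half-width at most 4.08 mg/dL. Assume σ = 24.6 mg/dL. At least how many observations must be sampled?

For a mean, the margin of error is E = z·σ/√n, so n = (zσ/E)².
At 95% confidence, z = 1.960.
n = (1.960 × 24.6 / 4.08)² = 139.66
Round up: n = 140.

n = 140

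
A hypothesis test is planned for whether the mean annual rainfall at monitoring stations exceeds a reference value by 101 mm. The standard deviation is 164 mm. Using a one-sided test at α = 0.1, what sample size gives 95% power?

For a one-sample z-test, n = ((z_α + z_β)·σ/δ)².
z_α = 1.282 (one-sided α = 0.1); z_β = 1.645 (power 95% → β = 0.05).
n = (2.927 × 164 / 101)² = 22.59
Round up: n = 23.

n = 23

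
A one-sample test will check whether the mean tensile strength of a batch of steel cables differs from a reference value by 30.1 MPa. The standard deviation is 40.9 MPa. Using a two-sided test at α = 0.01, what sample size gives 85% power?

25

For a one-sample z-test, n = ((z_{α/2} + z_β)·σ/δ)².
z_{α/2} = 2.576 (two-sided α = 0.01); z_β = 1.036 (power 85% → β = 0.15).
n = (3.612 × 40.9 / 30.1)² = 24.09
Round up: n = 25.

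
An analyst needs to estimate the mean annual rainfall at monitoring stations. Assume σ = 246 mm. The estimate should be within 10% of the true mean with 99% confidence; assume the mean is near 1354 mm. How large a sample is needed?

n = 22

For a mean, the margin of error is E = z·σ/√n, so n = (zσ/E)².
At 99% confidence, z = 2.576.
E = 10% of 1354 = 135.4 mm.
n = (2.576 × 246 / 135.4)² = 21.90
Round up: n = 22.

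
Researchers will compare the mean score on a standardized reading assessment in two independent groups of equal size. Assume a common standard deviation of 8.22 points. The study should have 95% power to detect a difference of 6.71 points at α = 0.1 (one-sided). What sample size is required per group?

26 per group

For two equal groups, n per group = 2·((z_α + z_β)·σ/δ)².
z_α = 1.282; z_β = 1.645 (power 95%).
n = 2 × (2.927 × 8.22 / 6.71)² = 2 × 12.86 = 25.72
Round up: n = 26 per group.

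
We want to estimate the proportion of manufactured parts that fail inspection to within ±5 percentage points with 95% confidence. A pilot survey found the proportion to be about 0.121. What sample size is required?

164

For a proportion with margin E = 0.05 at 95% confidence, z = 1.960.
n = p̂(1−p̂)(z/E)² = 0.121 × 0.879 × (1.960/0.05)² = 163.44
Round up: n = 164.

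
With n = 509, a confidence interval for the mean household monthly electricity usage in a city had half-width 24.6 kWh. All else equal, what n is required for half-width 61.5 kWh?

Margin of error scales as 1/√n, so n₂ = n₁·(E₁/E₂)².
n₂ = 509 × (24.6/61.5)² = 509 × 0.16 = 81.44
Round up: n₂ = 82.

n = 82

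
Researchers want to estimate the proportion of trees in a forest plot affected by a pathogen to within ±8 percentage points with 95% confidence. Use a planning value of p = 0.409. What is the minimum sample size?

n = 146

For a proportion with margin E = 0.08 at 95% confidence, z = 1.960.
n = p̂(1−p̂)(z/E)² = 0.409 × 0.591 × (1.960/0.08)² = 145.09
Round up: n = 146.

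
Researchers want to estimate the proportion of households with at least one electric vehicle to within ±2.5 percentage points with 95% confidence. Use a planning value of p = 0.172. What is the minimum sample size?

876

For a proportion with margin E = 0.025 at 95% confidence, z = 1.960.
n = p̂(1−p̂)(z/E)² = 0.172 × 0.828 × (1.960/0.025)² = 875.37
Round up: n = 876.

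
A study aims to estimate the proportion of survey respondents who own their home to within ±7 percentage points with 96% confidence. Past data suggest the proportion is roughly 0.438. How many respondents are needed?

n = 212

For a proportion with margin E = 0.07 at 96% confidence, z = 2.054.
n = p̂(1−p̂)(z/E)² = 0.438 × 0.562 × (2.054/0.07)² = 211.94
Round up: n = 212.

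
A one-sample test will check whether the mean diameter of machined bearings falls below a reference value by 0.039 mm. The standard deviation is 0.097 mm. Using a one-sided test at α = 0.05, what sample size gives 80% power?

For a one-sample z-test, n = ((z_α + z_β)·σ/δ)².
z_α = 1.645 (one-sided α = 0.05); z_β = 0.842 (power 80% → β = 0.2).
n = (2.487 × 0.097 / 0.039)² = 38.26
Round up: n = 39.

39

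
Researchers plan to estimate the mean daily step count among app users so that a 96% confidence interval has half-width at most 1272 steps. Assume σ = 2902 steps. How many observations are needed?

22

For a mean, the margin of error is E = z·σ/√n, so n = (zσ/E)².
At 96% confidence, z = 2.054.
n = (2.054 × 2902 / 1272)² = 21.96
Round up: n = 22.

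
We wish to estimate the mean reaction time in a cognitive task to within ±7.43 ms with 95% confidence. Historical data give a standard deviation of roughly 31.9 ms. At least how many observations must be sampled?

71

For a mean, the margin of error is E = z·σ/√n, so n = (zσ/E)².
At 95% confidence, z = 1.960.
n = (1.960 × 31.9 / 7.43)² = 70.81
Round up: n = 71.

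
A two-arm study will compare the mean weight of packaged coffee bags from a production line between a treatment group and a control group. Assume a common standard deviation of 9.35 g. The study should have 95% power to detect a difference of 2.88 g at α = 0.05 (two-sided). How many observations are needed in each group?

For two equal groups, n per group = 2·((z_{α/2} + z_β)·σ/δ)².
z_{α/2} = 1.960; z_β = 1.645 (power 95%).
n = 2 × (3.605 × 9.35 / 2.88)² = 2 × 136.98 = 273.96
Round up: n = 274 per group.

274 per group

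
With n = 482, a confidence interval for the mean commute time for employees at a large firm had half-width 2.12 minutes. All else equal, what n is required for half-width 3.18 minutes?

n = 215

Margin of error scales as 1/√n, so n₂ = n₁·(E₁/E₂)².
n₂ = 482 × (2.12/3.18)² = 482 × 0.4444 = 214.20
Round up: n₂ = 215.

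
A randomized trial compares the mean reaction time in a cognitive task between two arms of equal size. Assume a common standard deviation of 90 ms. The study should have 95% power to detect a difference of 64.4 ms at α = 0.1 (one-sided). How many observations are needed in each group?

For two equal groups, n per group = 2·((z_α + z_β)·σ/δ)².
z_α = 1.282; z_β = 1.645 (power 95%).
n = 2 × (2.927 × 90 / 64.4)² = 2 × 16.73 = 33.46
Round up: n = 34 per group.

34 per group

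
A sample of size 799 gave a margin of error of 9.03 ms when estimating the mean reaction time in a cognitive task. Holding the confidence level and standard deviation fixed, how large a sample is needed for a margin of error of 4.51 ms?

Margin of error scales as 1/√n, so n₂ = n₁·(E₁/E₂)².
n₂ = 799 × (9.03/4.51)² = 799 × 4.009 = 3203.19
Round up: n₂ = 3204.

3204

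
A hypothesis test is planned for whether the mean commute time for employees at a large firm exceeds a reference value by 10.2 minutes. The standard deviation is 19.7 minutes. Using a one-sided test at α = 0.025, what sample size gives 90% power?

For a one-sample z-test, n = ((z_α + z_β)·σ/δ)².
z_α = 1.960 (one-sided α = 0.025); z_β = 1.282 (power 90% → β = 0.1).
n = (3.242 × 19.7 / 10.2)² = 39.21
Round up: n = 40.

40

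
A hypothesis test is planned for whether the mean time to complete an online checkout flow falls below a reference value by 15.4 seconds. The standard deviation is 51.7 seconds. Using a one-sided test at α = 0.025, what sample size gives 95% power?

For a one-sample z-test, n = ((z_α + z_β)·σ/δ)².
z_α = 1.960 (one-sided α = 0.025); z_β = 1.645 (power 95% → β = 0.05).
n = (3.605 × 51.7 / 15.4)² = 146.47
Round up: n = 147.

147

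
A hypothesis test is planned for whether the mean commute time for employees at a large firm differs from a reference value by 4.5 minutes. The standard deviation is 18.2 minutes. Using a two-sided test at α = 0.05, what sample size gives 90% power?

172

For a one-sample z-test, n = ((z_{α/2} + z_β)·σ/δ)².
z_{α/2} = 1.960 (two-sided α = 0.05); z_β = 1.282 (power 90% → β = 0.1).
n = (3.242 × 18.2 / 4.5)² = 171.93
Round up: n = 172.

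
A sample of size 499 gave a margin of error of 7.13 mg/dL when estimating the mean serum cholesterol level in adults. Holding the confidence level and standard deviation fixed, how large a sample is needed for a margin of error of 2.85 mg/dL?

n = 3124

Margin of error scales as 1/√n, so n₂ = n₁·(E₁/E₂)².
n₂ = 499 × (7.13/2.85)² = 499 × 6.259 = 3123.24
Round up: n₂ = 3124.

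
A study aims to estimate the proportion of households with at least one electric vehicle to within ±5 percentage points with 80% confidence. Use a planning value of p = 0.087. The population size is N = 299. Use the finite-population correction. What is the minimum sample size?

n = 45

For a proportion with margin E = 0.05 at 80% confidence, z = 1.282.
n = p̂(1−p̂)(z/E)² = 0.087 × 0.913 × (1.282/0.05)² = 52.22 — call this n₀.
Finite-population correction with N = 299: n = n₀ / (1 + (n₀−1)/N) = 52.22 / 1.171 = 44.59
Round up: n = 45.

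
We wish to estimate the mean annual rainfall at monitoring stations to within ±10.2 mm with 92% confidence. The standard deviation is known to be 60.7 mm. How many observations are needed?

For a mean, the margin of error is E = z·σ/√n, so n = (zσ/E)².
At 92% confidence, z = 1.751.
n = (1.751 × 60.7 / 10.2)² = 108.58
Round up: n = 109.

n = 109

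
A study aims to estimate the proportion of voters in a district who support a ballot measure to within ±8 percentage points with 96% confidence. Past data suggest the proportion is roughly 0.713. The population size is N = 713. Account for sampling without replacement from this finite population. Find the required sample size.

For a proportion with margin E = 0.08 at 96% confidence, z = 2.054.
n = p̂(1−p̂)(z/E)² = 0.713 × 0.287 × (2.054/0.08)² = 134.89 — call this n₀.
Finite-population correction with N = 713: n = n₀ / (1 + (n₀−1)/N) = 134.89 / 1.188 = 113.54
Round up: n = 114.

114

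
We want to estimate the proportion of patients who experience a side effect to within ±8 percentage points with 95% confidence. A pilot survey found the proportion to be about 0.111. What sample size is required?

n = 60

For a proportion with margin E = 0.08 at 95% confidence, z = 1.960.
n = p̂(1−p̂)(z/E)² = 0.111 × 0.889 × (1.960/0.08)² = 59.23
Round up: n = 60.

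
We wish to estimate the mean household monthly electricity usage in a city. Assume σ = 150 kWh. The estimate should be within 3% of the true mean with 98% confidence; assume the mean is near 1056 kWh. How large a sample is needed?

For a mean, the margin of error is E = z·σ/√n, so n = (zσ/E)².
At 98% confidence, z = 2.326.
E = 3% of 1056 = 31.68 kWh.
n = (2.326 × 150 / 31.68)² = 121.29
Round up: n = 122.

122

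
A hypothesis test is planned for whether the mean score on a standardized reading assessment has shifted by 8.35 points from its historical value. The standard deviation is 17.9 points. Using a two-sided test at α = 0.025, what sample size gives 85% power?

n = 50

For a one-sample z-test, n = ((z_{α/2} + z_β)·σ/δ)².
z_{α/2} = 2.241 (two-sided α = 0.025); z_β = 1.036 (power 85% → β = 0.15).
n = (3.277 × 17.9 / 8.35)² = 49.35
Round up: n = 50.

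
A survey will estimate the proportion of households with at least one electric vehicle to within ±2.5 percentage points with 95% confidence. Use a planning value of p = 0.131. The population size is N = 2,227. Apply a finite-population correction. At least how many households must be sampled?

For a proportion with margin E = 0.025 at 95% confidence, z = 1.960.
n = p̂(1−p̂)(z/E)² = 0.131 × 0.869 × (1.960/0.025)² = 699.72 — call this n₀.
Finite-population correction with N = 2,227: n = n₀ / (1 + (n₀−1)/N) = 699.72 / 1.314 = 532.51
Round up: n = 533.

n = 533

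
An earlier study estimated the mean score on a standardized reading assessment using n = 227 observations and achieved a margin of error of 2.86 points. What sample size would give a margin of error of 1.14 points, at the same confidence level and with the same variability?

1429

Margin of error scales as 1/√n, so n₂ = n₁·(E₁/E₂)².
n₂ = 227 × (2.86/1.14)² = 227 × 6.294 = 1428.74
Round up: n₂ = 1429.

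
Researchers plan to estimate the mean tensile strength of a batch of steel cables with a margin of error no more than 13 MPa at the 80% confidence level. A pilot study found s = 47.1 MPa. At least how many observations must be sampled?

n = 22

For a mean, the margin of error is E = z·σ/√n, so n = (zσ/E)².
At 80% confidence, z = 1.282.
n = (1.282 × 47.1 / 13)² = 21.57
Round up: n = 22.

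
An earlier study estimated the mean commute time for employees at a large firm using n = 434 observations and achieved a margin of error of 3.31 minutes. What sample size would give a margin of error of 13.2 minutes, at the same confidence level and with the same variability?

Margin of error scales as 1/√n, so n₂ = n₁·(E₁/E₂)².
n₂ = 434 × (3.31/13.2)² = 434 × 0.06288 = 27.29
Round up: n₂ = 28.

28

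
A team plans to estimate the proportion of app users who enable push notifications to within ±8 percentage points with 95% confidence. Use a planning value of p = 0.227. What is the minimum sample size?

For a proportion with margin E = 0.08 at 95% confidence, z = 1.960.
n = p̂(1−p̂)(z/E)² = 0.227 × 0.773 × (1.960/0.08)² = 105.33
Round up: n = 106.

106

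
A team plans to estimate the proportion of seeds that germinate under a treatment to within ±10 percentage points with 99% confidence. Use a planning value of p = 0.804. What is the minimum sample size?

For a proportion with margin E = 0.1 at 99% confidence, z = 2.576.
n = p̂(1−p̂)(z/E)² = 0.804 × 0.196 × (2.576/0.1)² = 104.57
Round up: n = 105.

105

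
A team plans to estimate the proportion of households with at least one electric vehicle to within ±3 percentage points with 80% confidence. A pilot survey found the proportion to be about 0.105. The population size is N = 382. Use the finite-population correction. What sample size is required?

119

For a proportion with margin E = 0.03 at 80% confidence, z = 1.282.
n = p̂(1−p̂)(z/E)² = 0.105 × 0.895 × (1.282/0.03)² = 171.61 — call this n₀.
Finite-population correction with N = 382: n = n₀ / (1 + (n₀−1)/N) = 171.61 / 1.447 = 118.60
Round up: n = 119.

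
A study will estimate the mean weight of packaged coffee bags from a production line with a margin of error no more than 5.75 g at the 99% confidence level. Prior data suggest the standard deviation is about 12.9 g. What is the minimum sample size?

34

For a mean, the margin of error is E = z·σ/√n, so n = (zσ/E)².
At 99% confidence, z = 2.576.
n = (2.576 × 12.9 / 5.75)² = 33.40
Round up: n = 34.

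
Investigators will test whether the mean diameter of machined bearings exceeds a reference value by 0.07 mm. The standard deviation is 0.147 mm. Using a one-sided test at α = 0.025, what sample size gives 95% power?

n = 58

For a one-sample z-test, n = ((z_α + z_β)·σ/δ)².
z_α = 1.960 (one-sided α = 0.025); z_β = 1.645 (power 95% → β = 0.05).
n = (3.605 × 0.147 / 0.07)² = 57.31
Round up: n = 58.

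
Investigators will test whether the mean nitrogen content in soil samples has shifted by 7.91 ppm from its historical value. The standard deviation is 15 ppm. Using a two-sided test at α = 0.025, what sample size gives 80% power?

For a one-sample z-test, n = ((z_{α/2} + z_β)·σ/δ)².
z_{α/2} = 2.241 (two-sided α = 0.025); z_β = 0.842 (power 80% → β = 0.2).
n = (3.083 × 15 / 7.91)² = 34.18
Round up: n = 35.

35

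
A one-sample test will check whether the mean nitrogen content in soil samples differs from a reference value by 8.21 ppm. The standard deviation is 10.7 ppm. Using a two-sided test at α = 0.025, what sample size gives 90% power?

For a one-sample z-test, n = ((z_{α/2} + z_β)·σ/δ)².
z_{α/2} = 2.241 (two-sided α = 0.025); z_β = 1.282 (power 90% → β = 0.1).
n = (3.523 × 10.7 / 8.21)² = 21.08
Round up: n = 22.

22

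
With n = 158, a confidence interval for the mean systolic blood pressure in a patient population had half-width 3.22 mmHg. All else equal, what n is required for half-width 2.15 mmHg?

Margin of error scales as 1/√n, so n₂ = n₁·(E₁/E₂)².
n₂ = 158 × (3.22/2.15)² = 158 × 2.243 = 354.39
Round up: n₂ = 355.

355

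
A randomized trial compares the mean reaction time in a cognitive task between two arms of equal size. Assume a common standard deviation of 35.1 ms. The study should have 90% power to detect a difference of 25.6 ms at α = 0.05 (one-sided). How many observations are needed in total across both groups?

For two equal groups, n per group = 2·((z_α + z_β)·σ/δ)².
z_α = 1.645; z_β = 1.282 (power 90%).
n = 2 × (2.927 × 35.1 / 25.6)² = 2 × 16.11 = 32.22
Round up: n = 33 per group.
Total across both groups: 2 × 33 = 66.

66 total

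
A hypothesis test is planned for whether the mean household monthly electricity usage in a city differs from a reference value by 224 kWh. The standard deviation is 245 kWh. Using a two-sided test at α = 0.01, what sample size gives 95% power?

n = 22

For a one-sample z-test, n = ((z_{α/2} + z_β)·σ/δ)².
z_{α/2} = 2.576 (two-sided α = 0.01); z_β = 1.645 (power 95% → β = 0.05).
n = (4.221 × 245 / 224)² = 21.31
Round up: n = 22.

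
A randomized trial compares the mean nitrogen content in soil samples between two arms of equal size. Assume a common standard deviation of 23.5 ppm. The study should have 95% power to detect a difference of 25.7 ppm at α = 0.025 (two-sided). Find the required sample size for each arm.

For two equal groups, n per group = 2·((z_{α/2} + z_β)·σ/δ)².
z_{α/2} = 2.241; z_β = 1.645 (power 95%).
n = 2 × (3.886 × 23.5 / 25.7)² = 2 × 12.63 = 25.26
Round up: n = 26 per group.

26 per group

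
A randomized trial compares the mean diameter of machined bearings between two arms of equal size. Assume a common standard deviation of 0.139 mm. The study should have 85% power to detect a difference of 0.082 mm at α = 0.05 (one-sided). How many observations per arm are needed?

42 per group

For two equal groups, n per group = 2·((z_α + z_β)·σ/δ)².
z_α = 1.645; z_β = 1.036 (power 85%).
n = 2 × (2.681 × 0.139 / 0.082)² = 2 × 20.65 = 41.30
Round up: n = 42 per group.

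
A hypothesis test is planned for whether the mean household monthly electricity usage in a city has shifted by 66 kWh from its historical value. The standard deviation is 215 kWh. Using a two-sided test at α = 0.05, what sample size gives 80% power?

n = 84

For a one-sample z-test, n = ((z_{α/2} + z_β)·σ/δ)².
z_{α/2} = 1.960 (two-sided α = 0.05); z_β = 0.842 (power 80% → β = 0.2).
n = (2.802 × 215 / 66)² = 83.32
Round up: n = 84.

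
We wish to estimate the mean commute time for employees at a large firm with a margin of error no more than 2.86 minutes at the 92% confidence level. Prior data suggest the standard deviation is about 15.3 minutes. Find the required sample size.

88

For a mean, the margin of error is E = z·σ/√n, so n = (zσ/E)².
At 92% confidence, z = 1.751.
n = (1.751 × 15.3 / 2.86)² = 87.75
Round up: n = 88.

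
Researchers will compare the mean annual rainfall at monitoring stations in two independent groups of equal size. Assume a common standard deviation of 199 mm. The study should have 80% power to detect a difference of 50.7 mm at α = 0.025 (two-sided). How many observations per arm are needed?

For two equal groups, n per group = 2·((z_{α/2} + z_β)·σ/δ)².
z_{α/2} = 2.241; z_β = 0.842 (power 80%).
n = 2 × (3.083 × 199 / 50.7)² = 2 × 146.43 = 292.86
Round up: n = 293 per group.

293 per group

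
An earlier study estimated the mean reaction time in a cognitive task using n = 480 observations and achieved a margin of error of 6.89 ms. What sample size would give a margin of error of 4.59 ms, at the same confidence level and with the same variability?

Margin of error scales as 1/√n, so n₂ = n₁·(E₁/E₂)².
n₂ = 480 × (6.89/4.59)² = 480 × 2.253 = 1081.44
Round up: n₂ = 1082.

1082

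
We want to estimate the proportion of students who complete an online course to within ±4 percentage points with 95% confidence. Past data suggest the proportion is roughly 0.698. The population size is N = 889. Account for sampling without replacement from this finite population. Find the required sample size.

323

For a proportion with margin E = 0.04 at 95% confidence, z = 1.960.
n = p̂(1−p̂)(z/E)² = 0.698 × 0.302 × (1.960/0.04)² = 506.12 — call this n₀.
Finite-population correction with N = 889: n = n₀ / (1 + (n₀−1)/N) = 506.12 / 1.568 = 322.78
Round up: n = 323.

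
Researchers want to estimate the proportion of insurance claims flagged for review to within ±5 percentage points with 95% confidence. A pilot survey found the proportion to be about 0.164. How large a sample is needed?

For a proportion with margin E = 0.05 at 95% confidence, z = 1.960.
n = p̂(1−p̂)(z/E)² = 0.164 × 0.836 × (1.960/0.05)² = 210.68
Round up: n = 211.

n = 211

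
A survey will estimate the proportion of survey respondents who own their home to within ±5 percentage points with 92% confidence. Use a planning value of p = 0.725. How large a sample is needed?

For a proportion with margin E = 0.05 at 92% confidence, z = 1.751.
n = p̂(1−p̂)(z/E)² = 0.725 × 0.275 × (1.751/0.05)² = 244.51
Round up: n = 245.

245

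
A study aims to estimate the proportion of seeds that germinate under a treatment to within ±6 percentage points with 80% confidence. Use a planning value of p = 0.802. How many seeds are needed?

For a proportion with margin E = 0.06 at 80% confidence, z = 1.282.
n = p̂(1−p̂)(z/E)² = 0.802 × 0.198 × (1.282/0.06)² = 72.50
Round up: n = 73.

73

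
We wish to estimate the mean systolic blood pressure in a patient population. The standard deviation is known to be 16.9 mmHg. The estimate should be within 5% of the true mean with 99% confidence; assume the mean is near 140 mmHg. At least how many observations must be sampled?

For a mean, the margin of error is E = z·σ/√n, so n = (zσ/E)².
At 99% confidence, z = 2.576.
E = 5% of 140 = 7 mmHg.
n = (2.576 × 16.9 / 7)² = 38.68
Round up: n = 39.

n = 39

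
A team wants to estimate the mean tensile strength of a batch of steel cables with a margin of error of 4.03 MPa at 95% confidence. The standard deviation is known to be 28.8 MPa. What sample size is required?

For a mean, the margin of error is E = z·σ/√n, so n = (zσ/E)².
At 95% confidence, z = 1.960.
n = (1.960 × 28.8 / 4.03)² = 196.19
Round up: n = 197.

197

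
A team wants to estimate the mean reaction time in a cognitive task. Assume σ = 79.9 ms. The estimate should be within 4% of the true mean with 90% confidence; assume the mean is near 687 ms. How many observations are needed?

For a mean, the margin of error is E = z·σ/√n, so n = (zσ/E)².
At 90% confidence, z = 1.645.
E = 4% of 687 = 27.48 ms.
n = (1.645 × 79.9 / 27.48)² = 22.88
Round up: n = 23.

23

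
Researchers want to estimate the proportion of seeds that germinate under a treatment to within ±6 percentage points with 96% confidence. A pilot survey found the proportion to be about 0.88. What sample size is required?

For a proportion with margin E = 0.06 at 96% confidence, z = 2.054.
n = p̂(1−p̂)(z/E)² = 0.88 × 0.12 × (2.054/0.06)² = 123.75
Round up: n = 124.

124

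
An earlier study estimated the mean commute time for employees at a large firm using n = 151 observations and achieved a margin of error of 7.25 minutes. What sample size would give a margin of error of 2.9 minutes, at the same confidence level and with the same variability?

944

Margin of error scales as 1/√n, so n₂ = n₁·(E₁/E₂)².
n₂ = 151 × (7.25/2.9)² = 151 × 6.25 = 943.75
Round up: n₂ = 944.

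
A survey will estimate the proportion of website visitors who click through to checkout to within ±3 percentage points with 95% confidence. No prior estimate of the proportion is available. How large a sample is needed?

1068

For a proportion with margin E = 0.03 at 95% confidence, z = 1.960.
With no prior estimate, use p = 0.5, which maximizes p(1−p) at 0.25.
n = 0.25 × (z/E)² = 0.25 × (1.960/0.03)² = 1067.11
Round up: n = 1068.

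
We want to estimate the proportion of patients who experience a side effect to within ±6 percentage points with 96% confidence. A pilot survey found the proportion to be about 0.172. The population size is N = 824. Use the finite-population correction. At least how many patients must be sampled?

139

For a proportion with margin E = 0.06 at 96% confidence, z = 2.054.
n = p̂(1−p̂)(z/E)² = 0.172 × 0.828 × (2.054/0.06)² = 166.90 — call this n₀.
Finite-population correction with N = 824: n = n₀ / (1 + (n₀−1)/N) = 166.90 / 1.201 = 138.97
Round up: n = 139.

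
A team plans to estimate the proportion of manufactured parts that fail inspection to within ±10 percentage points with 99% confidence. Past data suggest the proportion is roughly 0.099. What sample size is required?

n = 60

For a proportion with margin E = 0.1 at 99% confidence, z = 2.576.
n = p̂(1−p̂)(z/E)² = 0.099 × 0.901 × (2.576/0.1)² = 59.19
Round up: n = 60.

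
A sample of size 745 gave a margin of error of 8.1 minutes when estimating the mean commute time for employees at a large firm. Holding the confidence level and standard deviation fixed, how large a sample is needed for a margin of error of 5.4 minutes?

Margin of error scales as 1/√n, so n₂ = n₁·(E₁/E₂)².
n₂ = 745 × (8.1/5.4)² = 745 × 2.25 = 1676.25
Round up: n₂ = 1677.

1677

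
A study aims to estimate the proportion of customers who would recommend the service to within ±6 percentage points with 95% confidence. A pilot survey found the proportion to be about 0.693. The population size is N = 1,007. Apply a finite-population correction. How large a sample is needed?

n = 186

For a proportion with margin E = 0.06 at 95% confidence, z = 1.960.
n = p̂(1−p̂)(z/E)² = 0.693 × 0.307 × (1.960/0.06)² = 227.03 — call this n₀.
Finite-population correction with N = 1,007: n = n₀ / (1 + (n₀−1)/N) = 227.03 / 1.224 = 185.48
Round up: n = 186.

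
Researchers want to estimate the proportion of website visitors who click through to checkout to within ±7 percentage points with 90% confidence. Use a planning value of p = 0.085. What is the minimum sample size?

43

For a proportion with margin E = 0.07 at 90% confidence, z = 1.645.
n = p̂(1−p̂)(z/E)² = 0.085 × 0.915 × (1.645/0.07)² = 42.95
Round up: n = 43.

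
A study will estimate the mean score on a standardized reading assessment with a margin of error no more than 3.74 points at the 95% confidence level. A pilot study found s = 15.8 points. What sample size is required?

For a mean, the margin of error is E = z·σ/√n, so n = (zσ/E)².
At 95% confidence, z = 1.960.
n = (1.960 × 15.8 / 3.74)² = 68.56
Round up: n = 69.

n = 69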